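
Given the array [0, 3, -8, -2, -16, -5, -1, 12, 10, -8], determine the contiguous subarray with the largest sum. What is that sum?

Using Kadane's algorithm on [0, 3, -8, -2, -16, -5, -1, 12, 10, -8]:

Scanning through the array:
Position 1 (value 3): max_ending_here = 3, max_so_far = 3
Position 2 (value -8): max_ending_here = -5, max_so_far = 3
Position 3 (value -2): max_ending_here = -2, max_so_far = 3
Position 4 (value -16): max_ending_here = -16, max_so_far = 3
Position 5 (value -5): max_ending_here = -5, max_so_far = 3
Position 6 (value -1): max_ending_here = -1, max_so_far = 3
Position 7 (value 12): max_ending_here = 12, max_so_far = 12
Position 8 (value 10): max_ending_here = 22, max_so_far = 22
Position 9 (value -8): max_ending_here = 14, max_so_far = 22

Maximum subarray: [12, 10]
Maximum sum: 22

The maximum subarray is [12, 10] with sum 22. This subarray runs from index 7 to index 8.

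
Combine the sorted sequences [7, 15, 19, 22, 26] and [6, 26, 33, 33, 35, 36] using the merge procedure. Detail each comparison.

Merging process:

Compare 7 vs 6: take 6 from right. Merged: [6]
Compare 7 vs 26: take 7 from left. Merged: [6, 7]
Compare 15 vs 26: take 15 from left. Merged: [6, 7, 15]
Compare 19 vs 26: take 19 from left. Merged: [6, 7, 15, 19]
Compare 22 vs 26: take 22 from left. Merged: [6, 7, 15, 19, 22]
Compare 26 vs 26: take 26 from left. Merged: [6, 7, 15, 19, 22, 26]
Append remaining from right: [26, 33, 33, 35, 36]. Merged: [6, 7, 15, 19, 22, 26, 26, 33, 33, 35, 36]

Final merged array: [6, 7, 15, 19, 22, 26, 26, 33, 33, 35, 36]
Total comparisons: 6

The merged array is [6, 7, 15, 19, 22, 26, 26, 33, 33, 35, 36], requiring 6 comparisons. The merge step runs in O(n) time where n is the total number of elements.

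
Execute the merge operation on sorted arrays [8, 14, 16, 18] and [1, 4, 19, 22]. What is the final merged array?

Merging process:

Compare 8 vs 1: take 1 from right. Merged: [1]
Compare 8 vs 4: take 4 from right. Merged: [1, 4]
Compare 8 vs 19: take 8 from left. Merged: [1, 4, 8]
Compare 14 vs 19: take 14 from left. Merged: [1, 4, 8, 14]
Compare 16 vs 19: take 16 from left. Merged: [1, 4, 8, 14, 16]
Compare 18 vs 19: take 18 from left. Merged: [1, 4, 8, 14, 16, 18]
Append remaining from right: [19, 22]. Merged: [1, 4, 8, 14, 16, 18, 19, 22]

Final merged array: [1, 4, 8, 14, 16, 18, 19, 22]
Total comparisons: 6

The merged array is [1, 4, 8, 14, 16, 18, 19, 22], requiring 6 comparisons. The merge step runs in O(n) time where n is the total number of elements.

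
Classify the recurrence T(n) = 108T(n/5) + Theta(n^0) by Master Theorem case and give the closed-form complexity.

Master Theorem for T(n) = 108T(n/5) + O(n^0):

a = 108, b = 5, c = 0
log_b(a) = log_5(108) = 2.9092

Case 1: c = 0 < log_5(108) = 2.9092
T(n) = O(n^(log_5 108))

For T(n) = 108T(n/5) + O(n^0): log_5(108) = 2.9092. This is Case 1 of the Master Theorem (c < log_b(a), work dominated by leaves), giving O(n^(log_5 108)).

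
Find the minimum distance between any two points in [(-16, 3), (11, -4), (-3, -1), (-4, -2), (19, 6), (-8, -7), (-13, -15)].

Computing all pairwise distances among 7 points:

d((-16, 3), (11, -4)) = 27.8927
d((-16, 3), (-3, -1)) = 13.6015
d((-16, 3), (-4, -2)) = 13.0
d((-16, 3), (19, 6)) = 35.1283
d((-16, 3), (-8, -7)) = 12.8062
d((-16, 3), (-13, -15)) = 18.2483
d((11, -4), (-3, -1)) = 14.3178
d((11, -4), (-4, -2)) = 15.1327
d((11, -4), (19, 6)) = 12.8062
d((11, -4), (-8, -7)) = 19.2354
d((11, -4), (-13, -15)) = 26.4008
d((-3, -1), (-4, -2)) = 1.4142 <-- minimum
d((-3, -1), (19, 6)) = 23.0868
d((-3, -1), (-8, -7)) = 7.8102
d((-3, -1), (-13, -15)) = 17.2047
d((-4, -2), (19, 6)) = 24.3516
d((-4, -2), (-8, -7)) = 6.4031
d((-4, -2), (-13, -15)) = 15.8114
d((19, 6), (-8, -7)) = 29.9666
d((19, 6), (-13, -15)) = 38.2753
d((-8, -7), (-13, -15)) = 9.434

Closest pair: (-3, -1) and (-4, -2) with distance 1.4142

The closest pair is (-3, -1) and (-4, -2) with Euclidean distance 1.4142. For 7 points, brute-force pairwise comparison is shown above. For large n, the divide-and-conquer algorithm (sort by x, recurse on halves, check the dividing strip) achieves O(n log n).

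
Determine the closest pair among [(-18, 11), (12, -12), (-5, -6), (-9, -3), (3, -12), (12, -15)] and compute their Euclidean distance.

Computing all pairwise distances among 6 points:

d((-18, 11), (12, -12)) = 37.8021
d((-18, 11), (-5, -6)) = 21.4009
d((-18, 11), (-9, -3)) = 16.6433
d((-18, 11), (3, -12)) = 31.1448
d((-18, 11), (12, -15)) = 39.6989
d((12, -12), (-5, -6)) = 18.0278
d((12, -12), (-9, -3)) = 22.8473
d((12, -12), (3, -12)) = 9.0
d((12, -12), (12, -15)) = 3.0 <-- minimum
d((-5, -6), (-9, -3)) = 5.0
d((-5, -6), (3, -12)) = 10.0
d((-5, -6), (12, -15)) = 19.2354
d((-9, -3), (3, -12)) = 15.0
d((-9, -3), (12, -15)) = 24.1868
d((3, -12), (12, -15)) = 9.4868

Closest pair: (12, -12) and (12, -15) with distance 3.0

The closest pair is (12, -12) and (12, -15) with Euclidean distance 3.0. For 6 points, brute-force pairwise comparison is shown above. For large n, the divide-and-conquer algorithm (sort by x, recurse on halves, check the dividing strip) achieves O(n log n).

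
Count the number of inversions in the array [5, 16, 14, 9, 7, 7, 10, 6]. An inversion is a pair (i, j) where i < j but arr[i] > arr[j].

Finding inversions in [5, 16, 14, 9, 7, 7, 10, 6]:

(1, 2): arr[1]=16 > arr[2]=14
(1, 3): arr[1]=16 > arr[3]=9
(1, 4): arr[1]=16 > arr[4]=7
(1, 5): arr[1]=16 > arr[5]=7
(1, 6): arr[1]=16 > arr[6]=10
(1, 7): arr[1]=16 > arr[7]=6
(2, 3): arr[2]=14 > arr[3]=9
(2, 4): arr[2]=14 > arr[4]=7
(2, 5): arr[2]=14 > arr[5]=7
(2, 6): arr[2]=14 > arr[6]=10
(2, 7): arr[2]=14 > arr[7]=6
(3, 4): arr[3]=9 > arr[4]=7
(3, 5): arr[3]=9 > arr[5]=7
(3, 7): arr[3]=9 > arr[7]=6
(4, 7): arr[4]=7 > arr[7]=6
(5, 7): arr[5]=7 > arr[7]=6
(6, 7): arr[6]=10 > arr[7]=6

Total inversions: 17

The array has 17 inversion(s): (1,2), (1,3), (1,4), (1,5), (1,6), (1,7), (2,3), (2,4), (2,5), (2,6), (2,7), (3,4), (3,5), (3,7), (4,7), (5,7), (6,7). Each pair (i,j) satisfies i < j and arr[i] > arr[j].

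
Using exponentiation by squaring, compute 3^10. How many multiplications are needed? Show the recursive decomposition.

Computing 3^10 by squaring (build up from 3^1; each line after the first costs one multiplication):

3^1 = 3
3^2 = (3^1)^2 = 3^2 = 9
3^4 = (3^2)^2 = 9^2 = 81
3^5 = 3 * 3^4 = 3 * 81 = 243
3^10 = (3^5)^2 = 243^2 = 59049

Result: 59049
Multiplications needed: 4 (4 lines after 3^1)

3^10 = 59049. Using exponentiation by squaring, this requires 4 multiplications. The key idea: if the exponent is even, square the half-power; if odd, multiply by the base once.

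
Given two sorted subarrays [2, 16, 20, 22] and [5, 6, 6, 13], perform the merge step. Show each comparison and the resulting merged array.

Merging process:

Compare 2 vs 5: take 2 from left. Merged: [2]
Compare 16 vs 5: take 5 from right. Merged: [2, 5]
Compare 16 vs 6: take 6 from right. Merged: [2, 5, 6]
Compare 16 vs 6: take 6 from right. Merged: [2, 5, 6, 6]
Compare 16 vs 13: take 13 from right. Merged: [2, 5, 6, 6, 13]
Append remaining from left: [16, 20, 22]. Merged: [2, 5, 6, 6, 13, 16, 20, 22]

Final merged array: [2, 5, 6, 6, 13, 16, 20, 22]
Total comparisons: 5

The merged array is [2, 5, 6, 6, 13, 16, 20, 22], requiring 5 comparisons. The merge step runs in O(n) time where n is the total number of elements.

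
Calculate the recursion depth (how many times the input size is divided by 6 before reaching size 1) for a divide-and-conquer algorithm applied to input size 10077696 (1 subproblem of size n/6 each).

For divide and conquer with division factor 6:

Problem sizes at each level:
Level 0: 10077696
Level 1: 1679616
Level 2: 279936
Level 3: 46656
Level 4: 7776
Level 5: 1296
Level 6: 216
Level 7: 36
Level 8: 6
Level 9: 1

The root is level 0 and the size-1 base case is level 9 (the tree spans levels 0 through 9, i.e. 10 levels counting the root), so the depth is the number of divisions: log_6(10077696) = 9

The recursion tree depth is log_6(10077696) = 9. At each level, the problem size is divided by 6, so it takes 9 divisions to reduce to a base case of size 1. The algorithm makes 1 recursive call at each level.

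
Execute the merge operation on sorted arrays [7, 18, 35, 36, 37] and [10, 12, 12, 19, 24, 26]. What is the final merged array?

Merging process:

Compare 7 vs 10: take 7 from left. Merged: [7]
Compare 18 vs 10: take 10 from right. Merged: [7, 10]
Compare 18 vs 12: take 12 from right. Merged: [7, 10, 12]
Compare 18 vs 12: take 12 from right. Merged: [7, 10, 12, 12]
Compare 18 vs 19: take 18 from left. Merged: [7, 10, 12, 12, 18]
Compare 35 vs 19: take 19 from right. Merged: [7, 10, 12, 12, 18, 19]
Compare 35 vs 24: take 24 from right. Merged: [7, 10, 12, 12, 18, 19, 24]
Compare 35 vs 26: take 26 from right. Merged: [7, 10, 12, 12, 18, 19, 24, 26]
Append remaining from left: [35, 36, 37]. Merged: [7, 10, 12, 12, 18, 19, 24, 26, 35, 36, 37]

Final merged array: [7, 10, 12, 12, 18, 19, 24, 26, 35, 36, 37]
Total comparisons: 8

The merged array is [7, 10, 12, 12, 18, 19, 24, 26, 35, 36, 37], requiring 8 comparisons. The merge step runs in O(n) time where n is the total number of elements.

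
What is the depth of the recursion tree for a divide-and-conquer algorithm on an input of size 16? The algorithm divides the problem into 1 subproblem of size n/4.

For divide and conquer with division factor 4:

Problem sizes at each level:
Level 0: 16
Level 1: 4
Level 2: 1

The root is level 0 and the size-1 base case is level 2 (the tree spans levels 0 through 2, i.e. 3 levels counting the root), so the depth is the number of divisions: log_4(16) = 2

The recursion tree depth is log_4(16) = 2. At each level, the problem size is divided by 4, so it takes 2 divisions to reduce to a base case of size 1. The algorithm makes 1 recursive call at each level.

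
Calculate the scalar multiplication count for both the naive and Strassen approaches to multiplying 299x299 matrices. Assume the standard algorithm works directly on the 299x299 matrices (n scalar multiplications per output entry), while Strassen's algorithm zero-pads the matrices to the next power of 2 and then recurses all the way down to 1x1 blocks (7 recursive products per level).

Matrix multiplication for 299x299 matrices:

Strassen's algorithm requires power-of-2 dimensions. Pad 299x299 to 512x512 (next power of 2).

Standard algorithm: 299^3 = 26730899 multiplications
Strassen's algorithm: 7^(log2(512)) = 7^9 = 40353607 multiplications
Difference: 26730899 - 40353607 = -13622708 (Strassen uses MORE here due to padding overhead — for small or just-over-power-of-2 n, padding can outweigh the per-level savings)

Standard: 26730899 multiplications (299^3). Strassen: 40353607 multiplications (7^9, after padding to 512x512). Strassen reduces 8 recursive multiplications to 7 at each level.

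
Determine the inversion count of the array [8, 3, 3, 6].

Finding inversions in [8, 3, 3, 6]:

(0, 1): arr[0]=8 > arr[1]=3
(0, 2): arr[0]=8 > arr[2]=3
(0, 3): arr[0]=8 > arr[3]=6

Total inversions: 3

The array has 3 inversion(s): (0,1), (0,2), (0,3). Each pair (i,j) satisfies i < j and arr[i] > arr[j].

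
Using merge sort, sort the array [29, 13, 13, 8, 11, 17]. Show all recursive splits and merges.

Merge sort trace:

Split: [29, 13, 13, 8, 11, 17] -> [29, 13, 13] and [8, 11, 17]
  Split: [29, 13, 13] -> [29] and [13, 13]
    Split: [13, 13] -> [13] and [13]
    Merge: [13] + [13] -> [13, 13]
  Merge: [29] + [13, 13] -> [13, 13, 29]
  Split: [8, 11, 17] -> [8] and [11, 17]
    Split: [11, 17] -> [11] and [17]
    Merge: [11] + [17] -> [11, 17]
  Merge: [8] + [11, 17] -> [8, 11, 17]
Merge: [13, 13, 29] + [8, 11, 17] -> [8, 11, 13, 13, 17, 29]

Final sorted array: [8, 11, 13, 13, 17, 29]

The merge sort proceeds by recursively splitting the array and merging sorted halves.
After all merges, the sorted array is [8, 11, 13, 13, 17, 29].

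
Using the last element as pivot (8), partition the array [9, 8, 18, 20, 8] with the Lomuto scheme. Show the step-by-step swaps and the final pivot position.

Lomuto partition with pivot = 8:

Initial array: [9, 8, 18, 20, 8]

arr[0]=9 > 8: no swap
arr[1]=8 <= 8: swap with position 0, array becomes [8, 9, 18, 20, 8]
arr[2]=18 > 8: no swap
arr[3]=20 > 8: no swap

Place pivot at position 1: [8, 8, 18, 20, 9]
Pivot position: 1

After partitioning with pivot 8, the array becomes [8, 8, 18, 20, 9]. The pivot is placed at index 1. All elements to the left of the pivot are <= 8, and all elements to the right are > 8.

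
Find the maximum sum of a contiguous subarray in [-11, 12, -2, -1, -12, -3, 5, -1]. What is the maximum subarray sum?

Using Kadane's algorithm on [-11, 12, -2, -1, -12, -3, 5, -1]:

Scanning through the array:
Position 1 (value 12): max_ending_here = 12, max_so_far = 12
Position 2 (value -2): max_ending_here = 10, max_so_far = 12
Position 3 (value -1): max_ending_here = 9, max_so_far = 12
Position 4 (value -12): max_ending_here = -3, max_so_far = 12
Position 5 (value -3): max_ending_here = -3, max_so_far = 12
Position 6 (value 5): max_ending_here = 5, max_so_far = 12
Position 7 (value -1): max_ending_here = 4, max_so_far = 12

Maximum subarray: [12]
Maximum sum: 12

The maximum subarray is [12] with sum 12. This subarray runs from index 1 to index 1.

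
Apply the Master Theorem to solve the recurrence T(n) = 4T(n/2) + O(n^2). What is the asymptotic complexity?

Master Theorem for T(n) = 4T(n/2) + O(n^2):

a = 4, b = 2, c = 2
log_b(a) = log_2(4) = 2.0000

Case 2: c = 2 = log_2(4) = 2.0000
T(n) = O(n^2 log n) = O(n^2 log n)

For T(n) = 4T(n/2) + O(n^2): log_2(4) = 2.0000. This is Case 2 of the Master Theorem (c = log_b(a), equal work at all levels), giving O(n^2 log n).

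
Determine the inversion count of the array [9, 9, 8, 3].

Finding inversions in [9, 9, 8, 3]:

(0, 2): arr[0]=9 > arr[2]=8
(0, 3): arr[0]=9 > arr[3]=3
(1, 2): arr[1]=9 > arr[2]=8
(1, 3): arr[1]=9 > arr[3]=3
(2, 3): arr[2]=8 > arr[3]=3

Total inversions: 5

The array has 5 inversion(s): (0,2), (0,3), (1,2), (1,3), (2,3). Each pair (i,j) satisfies i < j and arr[i] > arr[j].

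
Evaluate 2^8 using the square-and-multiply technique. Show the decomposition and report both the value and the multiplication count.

Computing 2^8 by squaring (build up from 2^1; each line after the first costs one multiplication):

2^1 = 2
2^2 = (2^1)^2 = 2^2 = 4
2^4 = (2^2)^2 = 4^2 = 16
2^8 = (2^4)^2 = 16^2 = 256

Result: 256
Multiplications needed: 3 (3 lines after 2^1)

2^8 = 256. Using exponentiation by squaring, this requires 3 multiplications. The key idea: if the exponent is even, square the half-power; if odd, multiply by the base once.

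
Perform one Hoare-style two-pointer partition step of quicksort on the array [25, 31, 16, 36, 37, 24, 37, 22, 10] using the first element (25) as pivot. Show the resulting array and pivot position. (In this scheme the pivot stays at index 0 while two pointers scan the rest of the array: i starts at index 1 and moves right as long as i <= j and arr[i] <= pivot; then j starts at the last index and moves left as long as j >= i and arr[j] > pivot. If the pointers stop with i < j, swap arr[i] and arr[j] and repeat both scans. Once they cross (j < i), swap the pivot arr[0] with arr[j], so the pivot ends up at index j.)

Hoare-style two-pointer partition with pivot = 25:

Initial array: [25, 31, 16, 36, 37, 24, 37, 22, 10]

Pointers start at i = 1, j = 8.
i stops at index 1 (arr[1]=31 > 25), j stops at index 8 (arr[8]=10 <= 25): swap arr[1] and arr[8], array becomes [25, 10, 16, 36, 37, 24, 37, 22, 31]
i stops at index 3 (arr[3]=36 > 25), j stops at index 7 (arr[7]=22 <= 25): swap arr[3] and arr[7], array becomes [25, 10, 16, 22, 37, 24, 37, 36, 31]
i stops at index 4 (arr[4]=37 > 25), j stops at index 5 (arr[5]=24 <= 25): swap arr[4] and arr[5], array becomes [25, 10, 16, 22, 24, 37, 37, 36, 31]
i ends at 5, j ends at 4: the pointers have crossed (j < i), so scanning stops.

Swap pivot arr[0] with arr[4] to place pivot at position 4: [24, 10, 16, 22, 25, 37, 37, 36, 31]
Pivot position: 4

After partitioning with pivot 25, the array becomes [24, 10, 16, 22, 25, 37, 37, 36, 31]. The pivot is placed at index 4. All elements to the left of the pivot are <= 25, and all elements to the right are > 25.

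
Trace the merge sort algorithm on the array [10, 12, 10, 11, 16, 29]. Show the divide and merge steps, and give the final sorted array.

Merge sort trace:

Split: [10, 12, 10, 11, 16, 29] -> [10, 12, 10] and [11, 16, 29]
  Split: [10, 12, 10] -> [10] and [12, 10]
    Split: [12, 10] -> [12] and [10]
    Merge: [12] + [10] -> [10, 12]
  Merge: [10] + [10, 12] -> [10, 10, 12]
  Split: [11, 16, 29] -> [11] and [16, 29]
    Split: [16, 29] -> [16] and [29]
    Merge: [16] + [29] -> [16, 29]
  Merge: [11] + [16, 29] -> [11, 16, 29]
Merge: [10, 10, 12] + [11, 16, 29] -> [10, 10, 11, 12, 16, 29]

Final sorted array: [10, 10, 11, 12, 16, 29]

The merge sort proceeds by recursively splitting the array and merging sorted halves.
After all merges, the sorted array is [10, 10, 11, 12, 16, 29].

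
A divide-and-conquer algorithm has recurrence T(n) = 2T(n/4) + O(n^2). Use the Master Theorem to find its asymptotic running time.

Master Theorem for T(n) = 2T(n/4) + O(n^2):

a = 2, b = 4, c = 2
log_b(a) = log_4(2) = 0.5000

Case 3: c = 2 > log_4(2) = 0.5000
T(n) = O(n^2) = O(n^2)

For T(n) = 2T(n/4) + O(n^2): log_4(2) = 0.5000. This is Case 3 of the Master Theorem (c > log_b(a), work dominated by root), giving O(n^2).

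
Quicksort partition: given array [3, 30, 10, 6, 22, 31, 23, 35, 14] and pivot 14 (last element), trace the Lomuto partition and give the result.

Lomuto partition with pivot = 14:

Initial array: [3, 30, 10, 6, 22, 31, 23, 35, 14]

arr[0]=3 <= 14: swap with position 0, array becomes [3, 30, 10, 6, 22, 31, 23, 35, 14]
arr[1]=30 > 14: no swap
arr[2]=10 <= 14: swap with position 1, array becomes [3, 10, 30, 6, 22, 31, 23, 35, 14]
arr[3]=6 <= 14: swap with position 2, array becomes [3, 10, 6, 30, 22, 31, 23, 35, 14]
arr[4]=22 > 14: no swap
arr[5]=31 > 14: no swap
arr[6]=23 > 14: no swap
arr[7]=35 > 14: no swap

Place pivot at position 3: [3, 10, 6, 14, 22, 31, 23, 35, 30]
Pivot position: 3

After partitioning with pivot 14, the array becomes [3, 10, 6, 14, 22, 31, 23, 35, 30]. The pivot is placed at index 3. All elements to the left of the pivot are <= 14, and all elements to the right are > 14.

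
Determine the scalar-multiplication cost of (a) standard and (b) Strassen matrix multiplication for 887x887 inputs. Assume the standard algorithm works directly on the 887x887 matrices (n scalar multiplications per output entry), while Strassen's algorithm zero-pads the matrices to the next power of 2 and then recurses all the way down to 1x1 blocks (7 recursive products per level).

Matrix multiplication for 887x887 matrices:

Strassen's algorithm requires power-of-2 dimensions. Pad 887x887 to 1024x1024 (next power of 2).

Standard algorithm: 887^3 = 697864103 multiplications
Strassen's algorithm: 7^(log2(1024)) = 7^10 = 282475249 multiplications
Savings: 697864103 - 282475249 = 415388854 multiplications

Standard: 697864103 multiplications (887^3). Strassen: 282475249 multiplications (7^10, after padding to 1024x1024). Strassen reduces 8 recursive multiplications to 7 at each level.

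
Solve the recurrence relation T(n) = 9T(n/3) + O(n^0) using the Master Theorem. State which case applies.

Master Theorem for T(n) = 9T(n/3) + O(n^0):

a = 9, b = 3, c = 0
log_b(a) = log_3(9) = 2.0000

Case 1: c = 0 < log_3(9) = 2.0000
T(n) = O(n^(log_3 9)) = O(n^2)

For T(n) = 9T(n/3) + O(n^0): log_3(9) = 2.0000. This is Case 1 of the Master Theorem (c < log_b(a), work dominated by leaves), giving O(n^2).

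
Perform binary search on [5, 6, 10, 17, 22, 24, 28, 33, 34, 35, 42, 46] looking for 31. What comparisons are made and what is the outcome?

Binary search for 31 in [5, 6, 10, 17, 22, 24, 28, 33, 34, 35, 42, 46]:

lo=0, hi=11, mid=5, arr[mid]=24 -> 24 < 31, search right half
lo=6, hi=11, mid=8, arr[mid]=34 -> 34 > 31, search left half
lo=6, hi=7, mid=6, arr[mid]=28 -> 28 < 31, search right half
lo=7, hi=7, mid=7, arr[mid]=33 -> 33 > 31, search left half
lo=7 > hi=6, target 31 not found

Binary search determines that 31 is not in the array after 4 comparisons. The search space was exhausted without finding the target.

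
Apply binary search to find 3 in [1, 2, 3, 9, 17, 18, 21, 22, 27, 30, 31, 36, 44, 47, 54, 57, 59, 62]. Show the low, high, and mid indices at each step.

Binary search for 3 in [1, 2, 3, 9, 17, 18, 21, 22, 27, 30, 31, 36, 44, 47, 54, 57, 59, 62]:

lo=0, hi=17, mid=8, arr[mid]=27 -> 27 > 3, search left half
lo=0, hi=7, mid=3, arr[mid]=9 -> 9 > 3, search left half
lo=0, hi=2, mid=1, arr[mid]=2 -> 2 < 3, search right half
lo=2, hi=2, mid=2, arr[mid]=3 -> Found target at index 2!

Binary search finds 3 at index 2 after 4 comparisons. The search repeatedly halves the search space by comparing with the middle element.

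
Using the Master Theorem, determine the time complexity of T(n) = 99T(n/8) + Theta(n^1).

Master Theorem for T(n) = 99T(n/8) + O(n^1):

a = 99, b = 8, c = 1
log_b(a) = log_8(99) = 2.2098

Case 1: c = 1 < log_8(99) = 2.2098
T(n) = O(n^(log_8 99))

For T(n) = 99T(n/8) + O(n^1): log_8(99) = 2.2098. This is Case 1 of the Master Theorem (c < log_b(a), work dominated by leaves), giving O(n^(log_8 99)).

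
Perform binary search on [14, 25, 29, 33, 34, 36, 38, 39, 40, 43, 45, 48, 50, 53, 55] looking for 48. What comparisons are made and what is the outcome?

Binary search for 48 in [14, 25, 29, 33, 34, 36, 38, 39, 40, 43, 45, 48, 50, 53, 55]:

lo=0, hi=14, mid=7, arr[mid]=39 -> 39 < 48, search right half
lo=8, hi=14, mid=11, arr[mid]=48 -> Found target at index 11!

Binary search finds 48 at index 11 after 2 comparisons. The search repeatedly halves the search space by comparing with the middle element.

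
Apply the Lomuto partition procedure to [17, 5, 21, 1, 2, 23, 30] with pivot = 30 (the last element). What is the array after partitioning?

Lomuto partition with pivot = 30:

Initial array: [17, 5, 21, 1, 2, 23, 30]

arr[0]=17 <= 30: swap with position 0, array becomes [17, 5, 21, 1, 2, 23, 30]
arr[1]=5 <= 30: swap with position 1, array becomes [17, 5, 21, 1, 2, 23, 30]
arr[2]=21 <= 30: swap with position 2, array becomes [17, 5, 21, 1, 2, 23, 30]
arr[3]=1 <= 30: swap with position 3, array becomes [17, 5, 21, 1, 2, 23, 30]
arr[4]=2 <= 30: swap with position 4, array becomes [17, 5, 21, 1, 2, 23, 30]
arr[5]=23 <= 30: swap with position 5, array becomes [17, 5, 21, 1, 2, 23, 30]

Place pivot at position 6: [17, 5, 21, 1, 2, 23, 30]
Pivot position: 6

After partitioning with pivot 30, the array becomes [17, 5, 21, 1, 2, 23, 30]. The pivot is placed at index 6. All elements to the left of the pivot are <= 30, and all elements to the right are > 30.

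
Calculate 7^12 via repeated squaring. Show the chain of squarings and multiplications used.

Computing 7^12 by squaring (build up from 7^1; each line after the first costs one multiplication):

7^1 = 7
7^2 = (7^1)^2 = 7^2 = 49
7^3 = 7 * 7^2 = 7 * 49 = 343
7^6 = (7^3)^2 = 343^2 = 117649
7^12 = (7^6)^2 = 117649^2 = 13841287201

Result: 13841287201
Multiplications needed: 4 (4 lines after 7^1)

7^12 = 13841287201. Using exponentiation by squaring, this requires 4 multiplications. The key idea: if the exponent is even, square the half-power; if odd, multiply by the base once.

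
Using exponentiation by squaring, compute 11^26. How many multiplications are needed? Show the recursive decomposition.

Computing 11^26 by squaring (build up from 11^1; each line after the first costs one multiplication):

11^1 = 11
11^2 = (11^1)^2 = 11^2 = 121
11^3 = 11 * 11^2 = 11 * 121 = 1331
11^6 = (11^3)^2 = 1331^2 = 1771561
11^12 = (11^6)^2 = 1771561^2 = 3138428376721
11^13 = 11 * 11^12 = 11 * 3138428376721 = 34522712143931
11^26 = (11^13)^2 = 34522712143931^2 = 1191817653772720942460132761

Result: 1191817653772720942460132761
Multiplications needed: 6 (6 lines after 11^1)

11^26 = 1191817653772720942460132761. Using exponentiation by squaring, this requires 6 multiplications. The key idea: if the exponent is even, square the half-power; if odd, multiply by the base once.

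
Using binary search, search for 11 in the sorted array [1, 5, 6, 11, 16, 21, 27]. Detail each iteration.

Binary search for 11 in [1, 5, 6, 11, 16, 21, 27]:

lo=0, hi=6, mid=3, arr[mid]=11 -> Found target at index 3!

Binary search finds 11 at index 3 after 1 comparisons. The search repeatedly halves the search space by comparing with the middle element.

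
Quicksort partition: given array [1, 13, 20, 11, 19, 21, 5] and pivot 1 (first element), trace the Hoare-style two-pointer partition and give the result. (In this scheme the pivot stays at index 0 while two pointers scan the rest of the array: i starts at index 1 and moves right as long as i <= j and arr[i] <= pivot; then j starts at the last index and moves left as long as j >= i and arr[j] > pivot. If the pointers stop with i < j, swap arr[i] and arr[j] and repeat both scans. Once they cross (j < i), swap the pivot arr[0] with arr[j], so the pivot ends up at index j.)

Hoare-style two-pointer partition with pivot = 1:

Initial array: [1, 13, 20, 11, 19, 21, 5]

Pointers start at i = 1, j = 6.
i ends at 1, j ends at 0: the pointers have crossed (j < i), so scanning stops.

j = 0, so swapping arr[0] with arr[j] leaves the pivot at position 0: [1, 13, 20, 11, 19, 21, 5]
Pivot position: 0

After partitioning with pivot 1, the array becomes [1, 13, 20, 11, 19, 21, 5]. The pivot is placed at index 0. All elements to the left of the pivot are <= 1, and all elements to the right are > 1.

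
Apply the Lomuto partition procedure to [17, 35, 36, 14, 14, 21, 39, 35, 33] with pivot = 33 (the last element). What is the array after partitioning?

Lomuto partition with pivot = 33:

Initial array: [17, 35, 36, 14, 14, 21, 39, 35, 33]

arr[0]=17 <= 33: swap with position 0, array becomes [17, 35, 36, 14, 14, 21, 39, 35, 33]
arr[1]=35 > 33: no swap
arr[2]=36 > 33: no swap
arr[3]=14 <= 33: swap with position 1, array becomes [17, 14, 36, 35, 14, 21, 39, 35, 33]
arr[4]=14 <= 33: swap with position 2, array becomes [17, 14, 14, 35, 36, 21, 39, 35, 33]
arr[5]=21 <= 33: swap with position 3, array becomes [17, 14, 14, 21, 36, 35, 39, 35, 33]
arr[6]=39 > 33: no swap
arr[7]=35 > 33: no swap

Place pivot at position 4: [17, 14, 14, 21, 33, 35, 39, 35, 36]
Pivot position: 4

After partitioning with pivot 33, the array becomes [17, 14, 14, 21, 33, 35, 39, 35, 36]. The pivot is placed at index 4. All elements to the left of the pivot are <= 33, and all elements to the right are > 33.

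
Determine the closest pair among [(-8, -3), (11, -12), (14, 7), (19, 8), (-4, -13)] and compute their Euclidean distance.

Computing all pairwise distances among 5 points:

d((-8, -3), (11, -12)) = 21.0238
d((-8, -3), (14, 7)) = 24.1661
d((-8, -3), (19, 8)) = 29.1548
d((-8, -3), (-4, -13)) = 10.7703
d((11, -12), (14, 7)) = 19.2354
d((11, -12), (19, 8)) = 21.5407
d((11, -12), (-4, -13)) = 15.0333
d((14, 7), (19, 8)) = 5.099 <-- minimum
d((14, 7), (-4, -13)) = 26.9072
d((19, 8), (-4, -13)) = 31.1448

Closest pair: (14, 7) and (19, 8) with distance 5.099

The closest pair is (14, 7) and (19, 8) with Euclidean distance 5.099. For 5 points, brute-force pairwise comparison is shown above. For large n, the divide-and-conquer algorithm (sort by x, recurse on halves, check the dividing strip) achieves O(n log n).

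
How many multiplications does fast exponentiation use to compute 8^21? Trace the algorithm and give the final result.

Computing 8^21 by squaring (build up from 8^1; each line after the first costs one multiplication):

8^1 = 8
8^2 = (8^1)^2 = 8^2 = 64
8^4 = (8^2)^2 = 64^2 = 4096
8^5 = 8 * 8^4 = 8 * 4096 = 32768
8^10 = (8^5)^2 = 32768^2 = 1073741824
8^20 = (8^10)^2 = 1073741824^2 = 1152921504606846976
8^21 = 8 * 8^20 = 8 * 1152921504606846976 = 9223372036854775808

Result: 9223372036854775808
Multiplications needed: 6 (6 lines after 8^1)

8^21 = 9223372036854775808. Using exponentiation by squaring, this requires 6 multiplications. The key idea: if the exponent is even, square the half-power; if odd, multiply by the base once.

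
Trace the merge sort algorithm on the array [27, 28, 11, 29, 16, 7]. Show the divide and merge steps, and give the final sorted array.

Merge sort trace:

Split: [27, 28, 11, 29, 16, 7] -> [27, 28, 11] and [29, 16, 7]
  Split: [27, 28, 11] -> [27] and [28, 11]
    Split: [28, 11] -> [28] and [11]
    Merge: [28] + [11] -> [11, 28]
  Merge: [27] + [11, 28] -> [11, 27, 28]
  Split: [29, 16, 7] -> [29] and [16, 7]
    Split: [16, 7] -> [16] and [7]
    Merge: [16] + [7] -> [7, 16]
  Merge: [29] + [7, 16] -> [7, 16, 29]
Merge: [11, 27, 28] + [7, 16, 29] -> [7, 11, 16, 27, 28, 29]

Final sorted array: [7, 11, 16, 27, 28, 29]

The merge sort proceeds by recursively splitting the array and merging sorted halves.
After all merges, the sorted array is [7, 11, 16, 27, 28, 29].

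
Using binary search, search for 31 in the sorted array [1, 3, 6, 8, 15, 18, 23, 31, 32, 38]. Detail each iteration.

Binary search for 31 in [1, 3, 6, 8, 15, 18, 23, 31, 32, 38]:

lo=0, hi=9, mid=4, arr[mid]=15 -> 15 < 31, search right half
lo=5, hi=9, mid=7, arr[mid]=31 -> Found target at index 7!

Binary search finds 31 at index 7 after 2 comparisons. The search repeatedly halves the search space by comparing with the middle element.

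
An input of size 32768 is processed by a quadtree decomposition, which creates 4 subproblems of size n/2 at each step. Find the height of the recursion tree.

For divide and conquer with division factor 2:

Problem sizes at each level:
Level 0: 32768
Level 1: 16384
Level 2: 8192
Level 3: 4096
Level 4: 2048
Level 5: 1024
Level 6: 512
Level 7: 256
Level 8: 128
Level 9: 64
Level 10: 32
Level 11: 16
Level 12: 8
Level 13: 4
Level 14: 2
Level 15: 1

The root is level 0 and the size-1 base case is level 15 (the tree spans levels 0 through 15, i.e. 16 levels counting the root), so the depth is the number of divisions: log_2(32768) = 15

The recursion tree depth is log_2(32768) = 15. At each level, the problem size is divided by 2, so it takes 15 divisions to reduce to a base case of size 1. The algorithm makes 4 recursive calls at each level.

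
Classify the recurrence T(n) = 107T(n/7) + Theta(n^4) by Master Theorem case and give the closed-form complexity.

Master Theorem for T(n) = 107T(n/7) + O(n^4):

a = 107, b = 7, c = 4
log_b(a) = log_7(107) = 2.4014

Case 3: c = 4 > log_7(107) = 2.4014
T(n) = O(n^4) = O(n^4)

For T(n) = 107T(n/7) + O(n^4): log_7(107) = 2.4014. This is Case 3 of the Master Theorem (c > log_b(a), work dominated by root), giving O(n^4).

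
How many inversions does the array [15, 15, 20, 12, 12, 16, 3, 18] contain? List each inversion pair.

Finding inversions in [15, 15, 20, 12, 12, 16, 3, 18]:

(0, 3): arr[0]=15 > arr[3]=12
(0, 4): arr[0]=15 > arr[4]=12
(0, 6): arr[0]=15 > arr[6]=3
(1, 3): arr[1]=15 > arr[3]=12
(1, 4): arr[1]=15 > arr[4]=12
(1, 6): arr[1]=15 > arr[6]=3
(2, 3): arr[2]=20 > arr[3]=12
(2, 4): arr[2]=20 > arr[4]=12
(2, 5): arr[2]=20 > arr[5]=16
(2, 6): arr[2]=20 > arr[6]=3
(2, 7): arr[2]=20 > arr[7]=18
(3, 6): arr[3]=12 > arr[6]=3
(4, 6): arr[4]=12 > arr[6]=3
(5, 6): arr[5]=16 > arr[6]=3

Total inversions: 14

The array has 14 inversion(s): (0,3), (0,4), (0,6), (1,3), (1,4), (1,6), (2,3), (2,4), (2,5), (2,6), (2,7), (3,6), (4,6), (5,6). Each pair (i,j) satisfies i < j and arr[i] > arr[j].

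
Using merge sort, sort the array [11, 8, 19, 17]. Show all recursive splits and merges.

Merge sort trace:

Split: [11, 8, 19, 17] -> [11, 8] and [19, 17]
  Split: [11, 8] -> [11] and [8]
  Merge: [11] + [8] -> [8, 11]
  Split: [19, 17] -> [19] and [17]
  Merge: [19] + [17] -> [17, 19]
Merge: [8, 11] + [17, 19] -> [8, 11, 17, 19]

Final sorted array: [8, 11, 17, 19]

The merge sort proceeds by recursively splitting the array and merging sorted halves.
After all merges, the sorted array is [8, 11, 17, 19].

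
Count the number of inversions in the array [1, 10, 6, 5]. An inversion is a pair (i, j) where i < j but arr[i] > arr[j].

Finding inversions in [1, 10, 6, 5]:

(1, 2): arr[1]=10 > arr[2]=6
(1, 3): arr[1]=10 > arr[3]=5
(2, 3): arr[2]=6 > arr[3]=5

Total inversions: 3

The array has 3 inversion(s): (1,2), (1,3), (2,3). Each pair (i,j) satisfies i < j and arr[i] > arr[j].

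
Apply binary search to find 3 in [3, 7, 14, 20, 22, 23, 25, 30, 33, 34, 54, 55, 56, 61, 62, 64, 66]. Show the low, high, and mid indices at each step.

Binary search for 3 in [3, 7, 14, 20, 22, 23, 25, 30, 33, 34, 54, 55, 56, 61, 62, 64, 66]:

lo=0, hi=16, mid=8, arr[mid]=33 -> 33 > 3, search left half
lo=0, hi=7, mid=3, arr[mid]=20 -> 20 > 3, search left half
lo=0, hi=2, mid=1, arr[mid]=7 -> 7 > 3, search left half
lo=0, hi=0, mid=0, arr[mid]=3 -> Found target at index 0!

Binary search finds 3 at index 0 after 4 comparisons. The search repeatedly halves the search space by comparing with the middle element.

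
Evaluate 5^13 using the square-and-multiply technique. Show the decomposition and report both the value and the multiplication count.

Computing 5^13 by squaring (build up from 5^1; each line after the first costs one multiplication):

5^1 = 5
5^2 = (5^1)^2 = 5^2 = 25
5^3 = 5 * 5^2 = 5 * 25 = 125
5^6 = (5^3)^2 = 125^2 = 15625
5^12 = (5^6)^2 = 15625^2 = 244140625
5^13 = 5 * 5^12 = 5 * 244140625 = 1220703125

Result: 1220703125
Multiplications needed: 5 (5 lines after 5^1)

5^13 = 1220703125. Using exponentiation by squaring, this requires 5 multiplications. The key idea: if the exponent is even, square the half-power; if odd, multiply by the base once.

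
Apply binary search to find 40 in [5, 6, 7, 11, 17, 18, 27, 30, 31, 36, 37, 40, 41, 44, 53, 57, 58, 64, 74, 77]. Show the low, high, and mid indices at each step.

Binary search for 40 in [5, 6, 7, 11, 17, 18, 27, 30, 31, 36, 37, 40, 41, 44, 53, 57, 58, 64, 74, 77]:

lo=0, hi=19, mid=9, arr[mid]=36 -> 36 < 40, search right half
lo=10, hi=19, mid=14, arr[mid]=53 -> 53 > 40, search left half
lo=10, hi=13, mid=11, arr[mid]=40 -> Found target at index 11!

Binary search finds 40 at index 11 after 3 comparisons. The search repeatedly halves the search space by comparing with the middle element.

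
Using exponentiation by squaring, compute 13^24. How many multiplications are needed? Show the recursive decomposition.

Computing 13^24 by squaring (build up from 13^1; each line after the first costs one multiplication):

13^1 = 13
13^2 = (13^1)^2 = 13^2 = 169
13^3 = 13 * 13^2 = 13 * 169 = 2197
13^6 = (13^3)^2 = 2197^2 = 4826809
13^12 = (13^6)^2 = 4826809^2 = 23298085122481
13^24 = (13^12)^2 = 23298085122481^2 = 542800770374370512771595361

Result: 542800770374370512771595361
Multiplications needed: 5 (5 lines after 13^1)

13^24 = 542800770374370512771595361. Using exponentiation by squaring, this requires 5 multiplications. The key idea: if the exponent is even, square the half-power; if odd, multiply by the base once.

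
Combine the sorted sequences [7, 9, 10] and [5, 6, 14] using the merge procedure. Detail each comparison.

Merging process:

Compare 7 vs 5: take 5 from right. Merged: [5]
Compare 7 vs 6: take 6 from right. Merged: [5, 6]
Compare 7 vs 14: take 7 from left. Merged: [5, 6, 7]
Compare 9 vs 14: take 9 from left. Merged: [5, 6, 7, 9]
Compare 10 vs 14: take 10 from left. Merged: [5, 6, 7, 9, 10]
Append remaining from right: [14]. Merged: [5, 6, 7, 9, 10, 14]

Final merged array: [5, 6, 7, 9, 10, 14]
Total comparisons: 5

The merged array is [5, 6, 7, 9, 10, 14], requiring 5 comparisons. The merge step runs in O(n) time where n is the total number of elements.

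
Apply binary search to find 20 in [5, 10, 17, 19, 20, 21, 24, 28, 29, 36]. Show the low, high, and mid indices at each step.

Binary search for 20 in [5, 10, 17, 19, 20, 21, 24, 28, 29, 36]:

lo=0, hi=9, mid=4, arr[mid]=20 -> Found target at index 4!

Binary search finds 20 at index 4 after 1 comparisons. The search repeatedly halves the search space by comparing with the middle element.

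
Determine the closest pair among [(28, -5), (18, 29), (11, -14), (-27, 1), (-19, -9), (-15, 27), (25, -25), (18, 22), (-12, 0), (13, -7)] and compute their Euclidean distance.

Computing all pairwise distances among 10 points:

d((28, -5), (18, 29)) = 35.4401
d((28, -5), (11, -14)) = 19.2354
d((28, -5), (-27, 1)) = 55.3263
d((28, -5), (-19, -9)) = 47.1699
d((28, -5), (-15, 27)) = 53.6004
d((28, -5), (25, -25)) = 20.2237
d((28, -5), (18, 22)) = 28.7924
d((28, -5), (-12, 0)) = 40.3113
d((28, -5), (13, -7)) = 15.1327
d((18, 29), (11, -14)) = 43.566
d((18, 29), (-27, 1)) = 53.0
d((18, 29), (-19, -9)) = 53.0377
d((18, 29), (-15, 27)) = 33.0606
d((18, 29), (25, -25)) = 54.4518
d((18, 29), (18, 22)) = 7.0 <-- minimum
d((18, 29), (-12, 0)) = 41.7253
d((18, 29), (13, -7)) = 36.3456
d((11, -14), (-27, 1)) = 40.8534
d((11, -14), (-19, -9)) = 30.4138
d((11, -14), (-15, 27)) = 48.5489
d((11, -14), (25, -25)) = 17.8045
d((11, -14), (18, 22)) = 36.6742
d((11, -14), (-12, 0)) = 26.9258
d((11, -14), (13, -7)) = 7.2801
d((-27, 1), (-19, -9)) = 12.8062
d((-27, 1), (-15, 27)) = 28.6356
d((-27, 1), (25, -25)) = 58.1378
d((-27, 1), (18, 22)) = 49.6588
d((-27, 1), (-12, 0)) = 15.0333
d((-27, 1), (13, -7)) = 40.7922
d((-19, -9), (-15, 27)) = 36.2215
d((-19, -9), (25, -25)) = 46.8188
d((-19, -9), (18, 22)) = 48.2701
d((-19, -9), (-12, 0)) = 11.4018
d((-19, -9), (13, -7)) = 32.0624
d((-15, 27), (25, -25)) = 65.6049
d((-15, 27), (18, 22)) = 33.3766
d((-15, 27), (-12, 0)) = 27.1662
d((-15, 27), (13, -7)) = 44.0454
d((25, -25), (18, 22)) = 47.5184
d((25, -25), (-12, 0)) = 44.6542
d((25, -25), (13, -7)) = 21.6333
d((18, 22), (-12, 0)) = 37.2022
d((18, 22), (13, -7)) = 29.4279
d((-12, 0), (13, -7)) = 25.9615

Closest pair: (18, 29) and (18, 22) with distance 7.0

The closest pair is (18, 29) and (18, 22) with Euclidean distance 7.0. For 10 points, brute-force pairwise comparison is shown above. For large n, the divide-and-conquer algorithm (sort by x, recurse on halves, check the dividing strip) achieves O(n log n).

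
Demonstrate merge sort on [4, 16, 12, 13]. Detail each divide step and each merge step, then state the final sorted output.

Merge sort trace:

Split: [4, 16, 12, 13] -> [4, 16] and [12, 13]
  Split: [4, 16] -> [4] and [16]
  Merge: [4] + [16] -> [4, 16]
  Split: [12, 13] -> [12] and [13]
  Merge: [12] + [13] -> [12, 13]
Merge: [4, 16] + [12, 13] -> [4, 12, 13, 16]

Final sorted array: [4, 12, 13, 16]

The merge sort proceeds by recursively splitting the array and merging sorted halves.
After all merges, the sorted array is [4, 12, 13, 16].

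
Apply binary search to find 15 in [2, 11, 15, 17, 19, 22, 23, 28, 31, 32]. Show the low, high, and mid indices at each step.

Binary search for 15 in [2, 11, 15, 17, 19, 22, 23, 28, 31, 32]:

lo=0, hi=9, mid=4, arr[mid]=19 -> 19 > 15, search left half
lo=0, hi=3, mid=1, arr[mid]=11 -> 11 < 15, search right half
lo=2, hi=3, mid=2, arr[mid]=15 -> Found target at index 2!

Binary search finds 15 at index 2 after 3 comparisons. The search repeatedly halves the search space by comparing with the middle element.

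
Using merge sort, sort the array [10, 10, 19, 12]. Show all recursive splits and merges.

Merge sort trace:

Split: [10, 10, 19, 12] -> [10, 10] and [19, 12]
  Split: [10, 10] -> [10] and [10]
  Merge: [10] + [10] -> [10, 10]
  Split: [19, 12] -> [19] and [12]
  Merge: [19] + [12] -> [12, 19]
Merge: [10, 10] + [12, 19] -> [10, 10, 12, 19]

Final sorted array: [10, 10, 12, 19]

The merge sort proceeds by recursively splitting the array and merging sorted halves.
After all merges, the sorted array is [10, 10, 12, 19].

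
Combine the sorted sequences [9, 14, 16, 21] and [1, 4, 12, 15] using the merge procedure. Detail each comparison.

Merging process:

Compare 9 vs 1: take 1 from right. Merged: [1]
Compare 9 vs 4: take 4 from right. Merged: [1, 4]
Compare 9 vs 12: take 9 from left. Merged: [1, 4, 9]
Compare 14 vs 12: take 12 from right. Merged: [1, 4, 9, 12]
Compare 14 vs 15: take 14 from left. Merged: [1, 4, 9, 12, 14]
Compare 16 vs 15: take 15 from right. Merged: [1, 4, 9, 12, 14, 15]
Append remaining from left: [16, 21]. Merged: [1, 4, 9, 12, 14, 15, 16, 21]

Final merged array: [1, 4, 9, 12, 14, 15, 16, 21]
Total comparisons: 6

The merged array is [1, 4, 9, 12, 14, 15, 16, 21], requiring 6 comparisons. The merge step runs in O(n) time where n is the total number of elements.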